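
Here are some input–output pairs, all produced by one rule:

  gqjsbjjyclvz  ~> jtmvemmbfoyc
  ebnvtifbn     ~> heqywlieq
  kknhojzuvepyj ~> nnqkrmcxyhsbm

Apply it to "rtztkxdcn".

uwcwnagfq

What's happening: shift every letter 3 places forward in the alphabet (wrapping around).
On "rtztkxdcn" that produces "uwcwnagfq".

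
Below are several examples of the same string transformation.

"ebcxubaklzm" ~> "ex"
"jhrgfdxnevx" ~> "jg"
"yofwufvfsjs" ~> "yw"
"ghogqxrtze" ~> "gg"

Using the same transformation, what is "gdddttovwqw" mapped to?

gd

The rule is to keep one character in every 3, starting at position 1 (positions 1st, 4th, 7th, ...), then delete the last 2 characters.
So "gdddttovwqw" becomes "gd".
(Check on "ghogqxrtze": → "ggre" → "gg" ✓)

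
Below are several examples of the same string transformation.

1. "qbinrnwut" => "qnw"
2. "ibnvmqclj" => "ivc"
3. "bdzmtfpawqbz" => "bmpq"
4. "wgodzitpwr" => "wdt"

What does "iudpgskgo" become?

Rule — delete the last 2 characters, then keep one character in every 3, starting at position 1 (positions 1st, 4th, 7th, ...).
On "iudpgskgo": the first step gives "iudpgsk", and the second then gives "ipk".
(Check on "bdzmtfpawqbz": → "bdzmtfpawq" → "bmpq" ✓)

ipk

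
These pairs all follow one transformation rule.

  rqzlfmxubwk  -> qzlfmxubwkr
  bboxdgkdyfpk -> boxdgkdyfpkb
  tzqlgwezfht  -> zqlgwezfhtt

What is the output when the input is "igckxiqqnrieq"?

gckxiqqnrieqi

Looking at the pairs, the operation is to move the first character to the end.
On "igckxiqqnrieq" that produces "gckxiqqnrieqi".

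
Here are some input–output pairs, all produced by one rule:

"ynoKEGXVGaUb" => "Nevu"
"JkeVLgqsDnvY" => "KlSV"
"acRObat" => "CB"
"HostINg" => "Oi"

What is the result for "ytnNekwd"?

Each output is the input with this applied: flip the case of every letter, then keep one character in every 3, starting at position 2 (positions 2nd, 5th, 8th, ...).
Starting from "ytnNekwd": after the first operation, "YTNnEKWD"; after the second, "TED".
(Check on "HostINg": → "hOSTinG" → "Oi" ✓)

TED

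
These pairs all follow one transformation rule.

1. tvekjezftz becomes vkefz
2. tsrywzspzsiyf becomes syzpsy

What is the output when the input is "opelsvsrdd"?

plvrd

Rule — keep every other character starting from the second (positions 2nd, 4th, 6th, ...).
"opelsvsrdd" → "plvrd".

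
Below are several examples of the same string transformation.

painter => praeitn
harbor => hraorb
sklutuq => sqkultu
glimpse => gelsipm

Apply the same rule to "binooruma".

Looking at the pairs, the operation is to take characters alternately from the front and the back (1st, last, 2nd, 2nd-last, ...).
Applying that to "binooruma" gives "baimnuoro".

baimnuoro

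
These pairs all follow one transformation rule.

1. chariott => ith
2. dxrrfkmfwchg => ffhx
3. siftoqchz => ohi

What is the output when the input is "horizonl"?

The pattern: keep one character in every 3, starting at position 2 (positions 2nd, 5th, 8th, ...), then move the first character to the end.
For "horizonl" the result is "zlo".

zlo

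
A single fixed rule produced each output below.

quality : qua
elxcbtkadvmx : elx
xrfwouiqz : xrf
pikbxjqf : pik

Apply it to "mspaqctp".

msp

Rule — keep only the first 3 characters.
Doing the same to "mspaqctp": "msp".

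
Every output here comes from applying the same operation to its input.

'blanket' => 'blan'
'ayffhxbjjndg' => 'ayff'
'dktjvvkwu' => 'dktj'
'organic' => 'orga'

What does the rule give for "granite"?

The transformation: keep only the first 4 characters.
On "granite" that produces "gran".

gran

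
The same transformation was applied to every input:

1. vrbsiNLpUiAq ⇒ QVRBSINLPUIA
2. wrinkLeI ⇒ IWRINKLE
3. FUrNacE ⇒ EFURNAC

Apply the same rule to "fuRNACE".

EFURNAC

The rule is to move the last character to the front, then convert every letter to uppercase.
So "fuRNACE" becomes "EFURNAC".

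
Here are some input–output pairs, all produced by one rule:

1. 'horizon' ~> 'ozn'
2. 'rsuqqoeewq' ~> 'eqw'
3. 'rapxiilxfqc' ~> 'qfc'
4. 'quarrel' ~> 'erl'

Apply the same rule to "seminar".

Each output is the input with this applied: swap each adjacent pair of characters (1↔2, 3↔4, ...), then keep only the last 3 characters.
Applying both steps to "seminar": "esimanr", then "anr".

anr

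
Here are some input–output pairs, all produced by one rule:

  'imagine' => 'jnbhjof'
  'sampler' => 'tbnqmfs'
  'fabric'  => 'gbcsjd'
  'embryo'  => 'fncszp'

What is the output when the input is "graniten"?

What's happening: shift every letter 1 place forward in the alphabet (wrapping around).
On "graniten" that produces "hsbojufo".

hsbojufo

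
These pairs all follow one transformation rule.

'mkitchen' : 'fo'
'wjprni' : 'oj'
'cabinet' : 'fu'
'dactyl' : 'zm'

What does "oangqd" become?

re

Each output is the input with this applied: shift every letter 1 place forward in the alphabet (wrapping around), then keep only the last 2 characters.
Starting from "oangqd": after the first operation, "pbohre"; after the second, "re".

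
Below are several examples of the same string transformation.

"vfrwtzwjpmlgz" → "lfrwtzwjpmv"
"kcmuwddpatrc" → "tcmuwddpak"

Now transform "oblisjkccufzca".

In each case the input is transformed by: delete the last 2 characters, then swap the first and last characters.
"oblisjkccufzca" → "oblisjkccufz" → "zblisjkccufo".

zblisjkccufo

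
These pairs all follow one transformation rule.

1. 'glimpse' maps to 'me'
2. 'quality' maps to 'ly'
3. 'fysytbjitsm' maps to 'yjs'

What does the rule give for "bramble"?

me

In each case the input is transformed by: move the first character to the end, then keep one character in every 3, starting at position 3 (positions 3rd, 6th, 9th, ...).
Applying both steps to "bramble": "rambleb", then "me".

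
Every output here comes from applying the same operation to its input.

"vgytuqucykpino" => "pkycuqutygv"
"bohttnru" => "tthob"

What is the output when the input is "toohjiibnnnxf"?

What's happening: reverse the string, then delete the first 3 characters.
For "toohjiibnnnxf", step one produces "fxnnnbiijhoot"; step two turns that into "nnbiijhoot".

nnbiijhoot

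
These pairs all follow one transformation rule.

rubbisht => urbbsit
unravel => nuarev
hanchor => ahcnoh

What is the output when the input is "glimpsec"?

lgmispc

The pattern: swap each adjacent pair of characters (1↔2, 3↔4, ...), then delete the last character.
"glimpsec" → "lgmispc".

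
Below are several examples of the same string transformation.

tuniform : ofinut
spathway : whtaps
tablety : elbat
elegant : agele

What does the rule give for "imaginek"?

nigami

Rule — delete the last 2 characters, then reverse the string.
Applying both steps to "imaginek": "imagin", then "nigami".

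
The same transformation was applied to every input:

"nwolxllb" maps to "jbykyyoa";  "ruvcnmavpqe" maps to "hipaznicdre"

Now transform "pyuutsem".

lhhgfrzc

Rule — move the first character to the end, then shift every letter 13 places forward in the alphabet (wrapping around) — i.e. ROT13.
"pyuutsem" → "yuutsemp" → "lhhgfrzc".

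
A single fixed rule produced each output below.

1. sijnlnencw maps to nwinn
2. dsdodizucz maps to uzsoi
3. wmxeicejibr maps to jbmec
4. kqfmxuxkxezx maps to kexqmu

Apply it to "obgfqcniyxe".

ixbfc

What's happening: keep every other character starting from the second (positions 2nd, 4th, 6th, ...), then move the first 3 characters to the end (rotate left by 3).
On "obgfqcniyxe": the first step gives "bfcix", and the second then gives "ixbfc".
(Check on "wmxeicejibr": → "mecjb" → "jbmec" ✓)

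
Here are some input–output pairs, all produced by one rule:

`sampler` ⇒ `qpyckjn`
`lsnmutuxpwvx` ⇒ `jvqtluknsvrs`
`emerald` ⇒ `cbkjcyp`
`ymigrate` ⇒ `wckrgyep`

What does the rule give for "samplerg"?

What's happening: take characters alternately from the front and the back (1st, last, 2nd, 2nd-last, ...), then shift every letter 2 places backward in the alphabet (wrapping around).
Working it through for "samplerg": intermediate "sgarmepl", final "qeypkcnj".

qeypkcnj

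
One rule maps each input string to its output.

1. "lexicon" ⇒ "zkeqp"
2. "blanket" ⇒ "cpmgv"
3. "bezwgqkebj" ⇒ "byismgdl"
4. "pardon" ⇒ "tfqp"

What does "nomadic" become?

ocfke

The pattern: shift every letter 2 places forward in the alphabet (wrapping around), then delete the first 2 characters.
On "nomadic" that produces "ocfke".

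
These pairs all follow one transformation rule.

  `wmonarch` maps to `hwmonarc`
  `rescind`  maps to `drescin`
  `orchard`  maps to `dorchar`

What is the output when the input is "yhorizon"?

nyhorizo

The rule is to move the last character to the front.
"yhorizon" → "nyhorizo".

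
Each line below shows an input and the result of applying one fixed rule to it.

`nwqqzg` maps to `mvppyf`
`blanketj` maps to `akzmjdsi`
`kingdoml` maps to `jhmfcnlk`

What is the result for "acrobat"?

zbqnazs

The transformation: shift every letter 1 place backward in the alphabet (wrapping around).
For "acrobat" the result is "zbqnazs".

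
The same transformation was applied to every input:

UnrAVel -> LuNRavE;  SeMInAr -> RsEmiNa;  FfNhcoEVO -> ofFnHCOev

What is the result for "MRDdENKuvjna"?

AmrdDenkUVJN

The pattern: move the last character to the front, then flip the case of every letter.
For "MRDdENKuvjna" the result is "AmrdDenkUVJN".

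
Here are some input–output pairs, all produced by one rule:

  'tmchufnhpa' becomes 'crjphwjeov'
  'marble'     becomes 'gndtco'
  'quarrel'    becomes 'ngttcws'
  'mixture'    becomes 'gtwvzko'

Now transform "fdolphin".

pkjrnqfh

Each output is the input with this applied: shift every letter 2 places forward in the alphabet (wrapping around), then reverse the string.
"fdolphin" → "pkjrnqfh".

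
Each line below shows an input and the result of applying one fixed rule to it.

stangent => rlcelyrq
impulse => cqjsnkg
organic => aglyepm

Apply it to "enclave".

Each output is the input with this applied: reverse the string, then shift every letter 2 places backward in the alphabet (wrapping around).
So "enclave" becomes "ctyjalc".
(Check on "impulse": → "eslupmi" → "cqjsnkg" ✓)

ctyjalc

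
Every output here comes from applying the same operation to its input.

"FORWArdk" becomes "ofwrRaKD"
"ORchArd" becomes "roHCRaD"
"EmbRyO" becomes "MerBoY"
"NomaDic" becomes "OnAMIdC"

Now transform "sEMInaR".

In each case the input is transformed by: swap each adjacent pair of characters (1↔2, 3↔4, ...), then flip the case of every letter.
"sEMInaR" → "EsIManR" → "eSimANr".

eSimANr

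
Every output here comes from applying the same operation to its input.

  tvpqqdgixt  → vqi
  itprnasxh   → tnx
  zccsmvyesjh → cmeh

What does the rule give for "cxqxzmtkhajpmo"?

The transformation: keep one character in every 3, starting at position 2 (positions 2nd, 5th, 8th, ...).
For "cxqxzmtkhajpmo" the result is "xzkjo".

xzkjo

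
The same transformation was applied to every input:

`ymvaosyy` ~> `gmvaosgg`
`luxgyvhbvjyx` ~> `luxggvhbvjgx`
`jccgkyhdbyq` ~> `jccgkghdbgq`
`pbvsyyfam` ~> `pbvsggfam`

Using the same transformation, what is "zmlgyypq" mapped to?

zmlgggpq

The transformation: replace every "y" with "g".
On "zmlgyypq" that produces "zmlgggpq".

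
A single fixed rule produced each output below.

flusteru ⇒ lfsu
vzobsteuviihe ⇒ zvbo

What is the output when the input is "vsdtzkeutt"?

Looking at the pairs, the operation is to swap each adjacent pair of characters (1↔2, 3↔4, ...), then keep only the first 4 characters.
On "vsdtzkeutt": the first step gives "svtdkzuett", and the second then gives "svtd".
(Check on "vzobsteuviihe": → "zvbotsueivhie" → "zvbo" ✓)

svtd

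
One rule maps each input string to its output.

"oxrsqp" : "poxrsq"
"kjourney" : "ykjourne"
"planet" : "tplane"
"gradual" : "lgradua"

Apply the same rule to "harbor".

rharbo

In each case the input is transformed by: move the last character to the front.
On "harbor" that produces "rharbo".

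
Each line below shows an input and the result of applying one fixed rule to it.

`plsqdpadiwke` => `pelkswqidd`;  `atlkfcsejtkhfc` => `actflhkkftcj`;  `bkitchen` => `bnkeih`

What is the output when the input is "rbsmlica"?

The transformation: take characters alternately from the front and the back (1st, last, 2nd, 2nd-last, ...), then delete the last 2 characters.
For "rbsmlica", step one produces "rabcsiml"; step two turns that into "rabcsi".
(Check on "atlkfcsejtkhfc": → "actflhkkftcjse" → "actflhkkftcj" ✓)

rabcsi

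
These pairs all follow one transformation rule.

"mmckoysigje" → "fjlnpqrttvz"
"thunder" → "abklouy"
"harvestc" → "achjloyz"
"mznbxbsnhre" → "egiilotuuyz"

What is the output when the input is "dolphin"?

The transformation: shift every letter 7 places forward in the alphabet (wrapping around), then sort the characters into alphabetical order.
Working it through for "dolphin": intermediate "kvswopu", final "kopsuvw".

kopsuvw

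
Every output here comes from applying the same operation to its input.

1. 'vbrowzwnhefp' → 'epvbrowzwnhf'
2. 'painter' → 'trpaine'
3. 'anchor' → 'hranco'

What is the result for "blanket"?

The pattern: move the last 2 characters to the front (rotate right by 2), then swap the first and last characters.
Applying both steps to "blanket": "etblank", then "ktblane".
(Check on "painter": → "erpaint" → "trpaine" ✓)

ktblane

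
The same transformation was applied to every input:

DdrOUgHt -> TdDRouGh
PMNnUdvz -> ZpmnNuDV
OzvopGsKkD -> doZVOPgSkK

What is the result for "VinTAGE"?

Looking at the pairs, the operation is to flip the case of every letter, then move the last character to the front.
Starting from "VinTAGE": after the first operation, "vINtage"; after the second, "evINtag".

evINtag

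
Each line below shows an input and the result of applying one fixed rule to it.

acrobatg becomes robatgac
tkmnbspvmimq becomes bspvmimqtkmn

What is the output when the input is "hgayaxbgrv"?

yaxbgrvhga

The rule is to swap the front and back halves of the string, then move the last 2 characters to the front (rotate right by 2).
For "hgayaxbgrv", step one produces "xbgrvhgaya"; step two turns that into "yaxbgrvhga".
(Check on "acrobatg": → "batgacro" → "robatgac" ✓)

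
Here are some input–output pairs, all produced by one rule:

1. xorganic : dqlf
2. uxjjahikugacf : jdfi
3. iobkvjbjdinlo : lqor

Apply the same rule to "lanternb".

What's happening: shift every letter 3 places forward in the alphabet (wrapping around), then keep only the last 4 characters.
Working it through for "lanternb": intermediate "odqwhuqe", final "huqe".

huqe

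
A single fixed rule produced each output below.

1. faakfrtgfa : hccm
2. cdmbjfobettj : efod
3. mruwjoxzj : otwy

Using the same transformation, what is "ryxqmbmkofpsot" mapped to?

tazs

In each case the input is transformed by: shift every letter 2 places forward in the alphabet (wrapping around), then keep only the first 4 characters.
Working it through for "ryxqmbmkofpsot": intermediate "tazsodomqhruqv", final "tazs".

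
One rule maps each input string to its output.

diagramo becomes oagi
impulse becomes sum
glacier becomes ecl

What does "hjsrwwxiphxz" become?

Rule — keep every other character starting from the second (positions 2nd, 4th, 6th, ...), then reverse the string.
On "hjsrwwxiphxz": the first step gives "jrwihz", and the second then gives "zhiwrj".

zhiwrj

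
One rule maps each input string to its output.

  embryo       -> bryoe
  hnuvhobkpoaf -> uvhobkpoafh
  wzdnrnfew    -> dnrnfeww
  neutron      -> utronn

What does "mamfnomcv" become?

mfnomcvm

What's happening: move the first 2 characters to the end (rotate left by 2), then delete the last character.
Applying that to "mamfnomcv" gives "mfnomcvm".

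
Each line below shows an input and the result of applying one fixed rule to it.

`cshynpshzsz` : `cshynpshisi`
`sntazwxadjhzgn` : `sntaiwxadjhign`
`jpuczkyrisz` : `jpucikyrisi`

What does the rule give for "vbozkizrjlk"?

vboikiirjlk

The pattern: replace every "z" with "i".
Applying that to "vbozkizrjlk" gives "vboikiirjlk".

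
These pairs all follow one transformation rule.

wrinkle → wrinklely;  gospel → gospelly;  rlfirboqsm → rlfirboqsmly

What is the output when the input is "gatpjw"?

The pattern: append "ly".
Doing the same to "gatpjw": "gatpjwly".

gatpjwly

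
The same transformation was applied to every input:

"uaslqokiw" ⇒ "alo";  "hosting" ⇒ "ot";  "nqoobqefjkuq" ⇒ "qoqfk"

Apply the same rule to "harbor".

ab

Looking at the pairs, the operation is to keep every other character starting from the second (positions 2nd, 4th, 6th, ...), then delete the last character.
For "harbor", step one produces "abr"; step two turns that into "ab".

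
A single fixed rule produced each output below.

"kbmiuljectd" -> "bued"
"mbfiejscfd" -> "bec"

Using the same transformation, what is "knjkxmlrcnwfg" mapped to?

nxrw

The rule is to keep one character in every 3, starting at position 2 (positions 2nd, 5th, 8th, ...).
For "knjkxmlrcnwfg" the result is "nxrw".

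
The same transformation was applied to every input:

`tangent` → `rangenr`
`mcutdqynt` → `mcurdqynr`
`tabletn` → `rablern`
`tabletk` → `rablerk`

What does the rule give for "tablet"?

What's happening: replace every "t" with "r".
So "tablet" becomes "rabler".

rabler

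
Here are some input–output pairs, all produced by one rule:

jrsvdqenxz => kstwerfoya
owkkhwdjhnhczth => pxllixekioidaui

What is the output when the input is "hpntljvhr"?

iqoumkwis

What's happening: shift every letter 1 place forward in the alphabet (wrapping around).
On "hpntljvhr" that produces "iqoumkwis".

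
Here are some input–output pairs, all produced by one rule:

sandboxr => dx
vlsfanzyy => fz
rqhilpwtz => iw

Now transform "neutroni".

Each output is the input with this applied: delete the first character, then keep one character in every 3, starting at position 3 (positions 3rd, 6th, 9th, ...).
Working it through for "neutroni": intermediate "eutroni", final "tn".

tn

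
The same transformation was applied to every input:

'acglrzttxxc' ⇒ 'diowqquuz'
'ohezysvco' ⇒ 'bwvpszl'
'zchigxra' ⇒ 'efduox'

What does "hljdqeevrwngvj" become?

Each output is the input with this applied: delete the first 2 characters, then shift every letter 3 places backward in the alphabet (wrapping around).
Working it through for "hljdqeevrwngvj": intermediate "jdqeevrwngvj", final "ganbbsotkdsg".

ganbbsotkdsg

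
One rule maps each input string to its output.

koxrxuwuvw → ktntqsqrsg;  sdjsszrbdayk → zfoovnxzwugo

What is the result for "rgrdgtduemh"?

In each case the input is transformed by: move the first character to the end, then shift every letter 4 places backward in the alphabet (wrapping around).
Applying both steps to "rgrdgtduemh": "grdgtduemhr", then "cnzcpzqaidn".

cnzcpzqaidn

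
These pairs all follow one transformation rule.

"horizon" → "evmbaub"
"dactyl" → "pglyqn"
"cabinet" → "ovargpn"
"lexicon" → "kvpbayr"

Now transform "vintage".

Rule — shift every letter 13 places forward in the alphabet (wrapping around) — i.e. ROT13, then move the first 2 characters to the end (rotate left by 2).
"vintage" → "ivagntr" → "agntriv".

agntriv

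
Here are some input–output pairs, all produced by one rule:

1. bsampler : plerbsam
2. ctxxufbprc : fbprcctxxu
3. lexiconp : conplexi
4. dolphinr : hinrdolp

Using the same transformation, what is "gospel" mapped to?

Rule — swap the front and back halves of the string.
Applying that to "gospel" gives "pelgos".

pelgos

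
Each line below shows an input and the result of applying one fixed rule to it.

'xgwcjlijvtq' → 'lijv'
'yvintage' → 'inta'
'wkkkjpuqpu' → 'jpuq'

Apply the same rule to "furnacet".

rnac

The pattern: move the last 2 characters to the front (rotate right by 2), then keep only the last 4 characters.
For "furnacet", step one produces "etfurnac"; step two turns that into "rnac".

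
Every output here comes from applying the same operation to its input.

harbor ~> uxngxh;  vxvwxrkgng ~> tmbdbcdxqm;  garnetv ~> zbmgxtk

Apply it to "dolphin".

In each case the input is transformed by: shift every letter 6 places forward in the alphabet (wrapping around), then move the last 2 characters to the front (rotate right by 2).
Applying both steps to "dolphin": "jurvnot", then "otjurvn".

otjurvn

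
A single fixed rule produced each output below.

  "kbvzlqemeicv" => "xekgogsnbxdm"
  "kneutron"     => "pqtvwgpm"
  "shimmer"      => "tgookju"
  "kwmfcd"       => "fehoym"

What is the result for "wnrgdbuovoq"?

The rule is to reverse the string, then shift every letter 2 places forward in the alphabet (wrapping around).
"wnrgdbuovoq" → "qovoubdgrnw" → "sqxqwdfitpy".

sqxqwdfitpy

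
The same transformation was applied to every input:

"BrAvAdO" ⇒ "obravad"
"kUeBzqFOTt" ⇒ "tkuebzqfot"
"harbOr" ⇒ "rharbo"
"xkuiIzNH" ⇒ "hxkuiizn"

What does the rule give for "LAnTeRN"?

nlanter

The transformation: move the last character to the front, then convert every letter to lowercase.
"LAnTeRN" → "NLAnTeR" → "nlanter".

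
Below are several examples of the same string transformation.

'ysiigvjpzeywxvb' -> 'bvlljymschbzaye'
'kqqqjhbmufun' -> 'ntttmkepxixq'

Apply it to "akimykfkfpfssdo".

dnlpbninisivvgr

The pattern: shift every letter 3 places forward in the alphabet (wrapping around).
Applying that to "akimykfkfpfssdo" gives "dnlpbninisivvgr".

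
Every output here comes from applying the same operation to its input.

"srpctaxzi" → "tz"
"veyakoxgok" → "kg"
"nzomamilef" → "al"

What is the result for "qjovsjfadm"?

sa

What's happening: delete the first 2 characters, then keep one character in every 3, starting at position 3 (positions 3rd, 6th, 9th, ...).
Working it through for "qjovsjfadm": intermediate "ovsjfadm", final "sa".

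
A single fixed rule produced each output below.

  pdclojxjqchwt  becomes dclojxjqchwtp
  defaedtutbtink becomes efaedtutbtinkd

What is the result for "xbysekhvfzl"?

The pattern: move the first character to the end.
On "xbysekhvfzl" that produces "bysekhvfzlx".

bysekhvfzlx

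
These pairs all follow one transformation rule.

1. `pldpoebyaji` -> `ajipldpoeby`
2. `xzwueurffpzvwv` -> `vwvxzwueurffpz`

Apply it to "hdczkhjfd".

jfdhdczkh

The pattern: move the last 3 characters to the front (rotate right by 3).
For "hdczkhjfd" the result is "jfdhdczkh".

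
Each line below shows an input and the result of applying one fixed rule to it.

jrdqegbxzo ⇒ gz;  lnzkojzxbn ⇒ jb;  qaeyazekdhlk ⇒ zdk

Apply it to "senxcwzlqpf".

wq

Rule — delete the first 3 characters, then keep one character in every 3, starting at position 3 (positions 3rd, 6th, 9th, ...).
Applying both steps to "senxcwzlqpf": "xcwzlqpf", then "wq".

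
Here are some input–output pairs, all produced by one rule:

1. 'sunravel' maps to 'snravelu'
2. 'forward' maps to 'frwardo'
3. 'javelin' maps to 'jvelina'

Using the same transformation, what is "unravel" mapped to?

Looking at the pairs, the operation is to move the first character to the end, then swap the first and last characters.
"unravel" → "nravelu" → "uraveln".

uraveln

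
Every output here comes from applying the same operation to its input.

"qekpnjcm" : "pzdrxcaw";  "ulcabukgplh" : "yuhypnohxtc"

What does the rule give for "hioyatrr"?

The rule is to move the last 2 characters to the front (rotate right by 2), then shift every letter 13 places forward in the alphabet (wrapping around) — i.e. ROT13.
On "hioyatrr": the first step gives "rrhioyat", and the second then gives "eeuvblng".

eeuvblng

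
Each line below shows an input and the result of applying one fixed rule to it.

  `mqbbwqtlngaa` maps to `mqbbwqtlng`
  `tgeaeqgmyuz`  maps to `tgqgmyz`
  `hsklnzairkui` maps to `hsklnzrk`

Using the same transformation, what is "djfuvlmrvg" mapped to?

djfvlmrvg

The rule is to remove every vowel.
Doing the same to "djfuvlmrvg": "djfvlmrvg".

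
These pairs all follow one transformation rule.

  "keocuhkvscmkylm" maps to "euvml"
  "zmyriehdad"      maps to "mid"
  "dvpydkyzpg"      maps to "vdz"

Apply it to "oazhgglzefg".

agzg

What's happening: keep one character in every 3, starting at position 2 (positions 2nd, 5th, 8th, ...).
"oazhgglzefg" → "agzg".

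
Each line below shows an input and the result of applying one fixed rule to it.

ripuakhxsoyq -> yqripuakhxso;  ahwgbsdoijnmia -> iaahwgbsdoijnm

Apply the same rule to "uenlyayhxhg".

In each case the input is transformed by: move the last 2 characters to the front (rotate right by 2).
For "uenlyayhxhg" the result is "hguenlyayhx".

hguenlyayhx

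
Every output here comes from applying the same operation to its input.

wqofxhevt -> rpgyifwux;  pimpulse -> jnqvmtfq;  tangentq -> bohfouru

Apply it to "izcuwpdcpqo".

advxqedqrpj

Each output is the input with this applied: shift every letter 1 place forward in the alphabet (wrapping around), then move the first character to the end.
Doing the same to "izcuwpdcpqo": "advxqedqrpj".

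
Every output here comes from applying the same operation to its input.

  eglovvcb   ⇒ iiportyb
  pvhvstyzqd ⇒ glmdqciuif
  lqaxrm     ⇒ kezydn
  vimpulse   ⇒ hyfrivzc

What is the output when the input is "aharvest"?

Each output is the input with this applied: shift every letter 13 places forward in the alphabet (wrapping around) — i.e. ROT13, then swap the front and back halves of the string.
"aharvest" → "nuneirfg" → "irfgnune".

irfgnune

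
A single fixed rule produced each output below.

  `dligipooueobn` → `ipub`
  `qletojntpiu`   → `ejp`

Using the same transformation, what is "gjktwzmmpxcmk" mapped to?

kzpm

The transformation: keep one character in every 3, starting at position 3 (positions 3rd, 6th, 9th, ...).
On "gjktwzmmpxcmk" that produces "kzpm".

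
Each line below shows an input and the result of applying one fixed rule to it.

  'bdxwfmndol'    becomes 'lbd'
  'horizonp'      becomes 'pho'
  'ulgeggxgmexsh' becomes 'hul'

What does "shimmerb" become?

bsh

Each output is the input with this applied: move the first 2 characters to the end (rotate left by 2), then keep only the last 3 characters.
Starting from "shimmerb": after the first operation, "immerbsh"; after the second, "bsh".
(Check on "bdxwfmndol": → "xwfmndolbd" → "lbd" ✓)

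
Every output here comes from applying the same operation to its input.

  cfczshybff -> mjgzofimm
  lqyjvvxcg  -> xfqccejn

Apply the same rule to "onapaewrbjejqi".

uhwhldyiqlqxp

Looking at the pairs, the operation is to delete the first character, then shift every letter 7 places forward in the alphabet (wrapping around).
On "onapaewrbjejqi": the first step gives "napaewrbjejqi", and the second then gives "uhwhldyiqlqxp".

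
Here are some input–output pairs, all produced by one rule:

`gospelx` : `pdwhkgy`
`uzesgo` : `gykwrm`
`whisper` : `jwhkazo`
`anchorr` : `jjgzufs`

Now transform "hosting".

yfalkgz

The pattern: reverse the string, then shift every letter 8 places backward in the alphabet (wrapping around).
Working it through for "hosting": intermediate "gnitsoh", final "yfalkgz".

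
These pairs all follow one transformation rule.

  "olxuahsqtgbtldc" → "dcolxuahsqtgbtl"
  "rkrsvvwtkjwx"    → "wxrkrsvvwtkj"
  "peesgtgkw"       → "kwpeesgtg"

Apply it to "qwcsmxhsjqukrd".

rdqwcsmxhsjquk

Rule — move the last 2 characters to the front (rotate right by 2).
"qwcsmxhsjqukrd" → "rdqwcsmxhsjquk".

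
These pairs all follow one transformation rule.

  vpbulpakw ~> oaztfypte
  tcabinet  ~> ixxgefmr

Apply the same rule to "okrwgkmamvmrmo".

What's happening: shift every letter 4 places forward in the alphabet (wrapping around), then move the last 2 characters to the front (rotate right by 2).
So "okrwgkmamvmrmo" becomes "qssovakoqeqzqv".

qssovakoqeqzqv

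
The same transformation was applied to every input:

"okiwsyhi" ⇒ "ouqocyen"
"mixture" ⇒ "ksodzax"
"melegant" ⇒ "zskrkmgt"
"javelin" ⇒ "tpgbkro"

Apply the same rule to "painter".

Each output is the input with this applied: shift every letter 6 places forward in the alphabet (wrapping around), then move the last character to the front.
So "painter" becomes "xvgotzk".

xvgotzk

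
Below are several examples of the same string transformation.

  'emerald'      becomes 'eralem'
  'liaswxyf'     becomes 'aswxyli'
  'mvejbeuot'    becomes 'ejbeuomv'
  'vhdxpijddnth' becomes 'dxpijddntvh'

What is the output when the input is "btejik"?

Looking at the pairs, the operation is to delete the last character, then move the first 2 characters to the end (rotate left by 2).
On "btejik": the first step gives "bteji", and the second then gives "ejibt".

ejibt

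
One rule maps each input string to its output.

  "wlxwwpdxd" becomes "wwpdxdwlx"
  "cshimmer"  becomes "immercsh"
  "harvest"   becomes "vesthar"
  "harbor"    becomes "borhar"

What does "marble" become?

Looking at the pairs, the operation is to move the first 3 characters to the end (rotate left by 3).
So "marble" becomes "blemar".

blemar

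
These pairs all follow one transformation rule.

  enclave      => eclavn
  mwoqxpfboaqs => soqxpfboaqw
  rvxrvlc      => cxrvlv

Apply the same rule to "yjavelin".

The transformation: delete the first character, then swap the first and last characters.
Applying both steps to "yjavelin": "javelin", then "navelij".

navelij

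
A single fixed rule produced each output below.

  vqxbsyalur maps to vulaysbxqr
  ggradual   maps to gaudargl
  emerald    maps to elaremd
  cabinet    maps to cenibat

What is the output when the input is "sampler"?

Looking at the pairs, the operation is to reverse the string, then swap the first and last characters.
On "sampler": the first step gives "relpmas", and the second then gives "selpmar".
(Check on "emerald": → "dlareme" → "elaremd" ✓)

selpmar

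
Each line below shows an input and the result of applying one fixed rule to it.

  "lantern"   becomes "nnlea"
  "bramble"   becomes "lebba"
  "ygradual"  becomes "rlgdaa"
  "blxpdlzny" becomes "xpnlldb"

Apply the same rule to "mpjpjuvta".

The pattern: sort the characters into reverse alphabetical order, then delete the first 2 characters.
Starting from "mpjpjuvta": after the first operation, "vutppmjja"; after the second, "tppmjja".

tppmjja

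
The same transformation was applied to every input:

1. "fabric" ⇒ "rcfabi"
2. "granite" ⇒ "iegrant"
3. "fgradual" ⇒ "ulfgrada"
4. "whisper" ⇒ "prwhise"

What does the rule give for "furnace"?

Rule — move the last 2 characters to the front (rotate right by 2), then swap the first and last characters.
"furnace" → "cefurna" → "aefurnc".

aefurnc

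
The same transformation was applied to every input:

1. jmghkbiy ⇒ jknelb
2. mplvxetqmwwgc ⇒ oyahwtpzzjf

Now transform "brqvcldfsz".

The rule is to delete the first 2 characters, then shift every letter 3 places forward in the alphabet (wrapping around).
Applying both steps to "brqvcldfsz": "qvcldfsz", then "tyfogivc".

tyfogivc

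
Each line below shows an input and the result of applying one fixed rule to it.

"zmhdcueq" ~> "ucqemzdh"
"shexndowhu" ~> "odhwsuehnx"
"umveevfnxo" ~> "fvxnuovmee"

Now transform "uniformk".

Each output is the input with this applied: swap the front and back halves of the string, then swap each adjacent pair of characters (1↔2, 3↔4, ...).
On "uniformk": the first step gives "ormkunif", and the second then gives "rokmnufi".

rokmnufi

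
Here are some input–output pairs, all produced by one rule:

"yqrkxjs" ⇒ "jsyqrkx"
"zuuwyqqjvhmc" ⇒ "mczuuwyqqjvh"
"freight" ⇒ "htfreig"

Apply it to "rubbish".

Each output is the input with this applied: move the last 2 characters to the front (rotate right by 2).
On "rubbish" that produces "shrubbi".

shrubbi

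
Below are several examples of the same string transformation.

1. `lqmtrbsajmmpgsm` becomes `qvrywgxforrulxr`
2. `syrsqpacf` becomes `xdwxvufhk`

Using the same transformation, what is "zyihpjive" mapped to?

Looking at the pairs, the operation is to shift every letter 5 places forward in the alphabet (wrapping around).
So "zyihpjive" becomes "ednmuonaj".

ednmuonaj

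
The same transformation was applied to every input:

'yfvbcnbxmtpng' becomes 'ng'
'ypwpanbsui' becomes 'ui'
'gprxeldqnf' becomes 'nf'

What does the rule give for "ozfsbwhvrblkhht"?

ht

Each output is the input with this applied: keep only the last 2 characters.
Applying that to "ozfsbwhvrblkhht" gives "ht".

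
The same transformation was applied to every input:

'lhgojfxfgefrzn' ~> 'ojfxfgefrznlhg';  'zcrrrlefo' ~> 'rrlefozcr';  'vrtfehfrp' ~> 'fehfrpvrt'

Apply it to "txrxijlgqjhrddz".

xijlgqjhrddztxr

The pattern: move the first 3 characters to the end (rotate left by 3).
Doing the same to "txrxijlgqjhrddz": "xijlgqjhrddztxr".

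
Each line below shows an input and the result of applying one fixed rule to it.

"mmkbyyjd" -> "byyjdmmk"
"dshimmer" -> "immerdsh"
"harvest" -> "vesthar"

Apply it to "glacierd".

cierdgla

What's happening: move the first 3 characters to the end (rotate left by 3).
So "glacierd" becomes "cierdgla".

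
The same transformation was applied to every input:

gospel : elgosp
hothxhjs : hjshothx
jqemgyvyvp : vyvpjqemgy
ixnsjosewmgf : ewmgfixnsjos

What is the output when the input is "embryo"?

Looking at the pairs, the operation is to swap the front and back halves of the string, then move the first character to the end.
For "embryo", step one produces "ryoemb"; step two turns that into "yoembr".
(Check on "hothxhjs": → "xhjshoth" → "hjshothx" ✓)

yoembr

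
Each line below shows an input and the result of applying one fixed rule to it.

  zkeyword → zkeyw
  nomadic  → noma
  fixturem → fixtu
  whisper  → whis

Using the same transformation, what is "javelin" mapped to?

jave

Looking at the pairs, the operation is to delete the last 3 characters.
Applying that to "javelin" gives "jave".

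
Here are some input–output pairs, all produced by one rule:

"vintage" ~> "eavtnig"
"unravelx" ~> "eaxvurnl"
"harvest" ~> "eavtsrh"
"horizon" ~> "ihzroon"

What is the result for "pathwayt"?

aaywttph

In each case the input is transformed by: sort the characters into reverse alphabetical order, then move the last 2 characters to the front (rotate right by 2).
Working it through for "pathwayt": intermediate "ywttphaa", final "aaywttph".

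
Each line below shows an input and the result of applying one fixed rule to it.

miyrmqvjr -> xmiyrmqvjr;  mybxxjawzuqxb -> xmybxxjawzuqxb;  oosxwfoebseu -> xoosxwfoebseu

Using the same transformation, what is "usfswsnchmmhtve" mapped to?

Each output is the input with this applied: prepend "x".
So "usfswsnchmmhtve" becomes "xusfswsnchmmhtve".

xusfswsnchmmhtve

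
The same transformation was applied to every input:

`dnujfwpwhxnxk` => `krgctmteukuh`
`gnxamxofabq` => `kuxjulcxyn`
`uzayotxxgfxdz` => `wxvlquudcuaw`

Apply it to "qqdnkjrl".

nakhgoi

The rule is to shift every letter 3 places backward in the alphabet (wrapping around), then delete the first character.
On "qqdnkjrl" that produces "nakhgoi".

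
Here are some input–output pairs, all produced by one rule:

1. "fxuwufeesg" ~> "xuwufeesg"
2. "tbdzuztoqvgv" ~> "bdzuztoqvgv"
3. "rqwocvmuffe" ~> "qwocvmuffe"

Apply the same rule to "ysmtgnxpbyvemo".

smtgnxpbyvemo

Each output is the input with this applied: delete the first character.
"ysmtgnxpbyvemo" → "smtgnxpbyvemo".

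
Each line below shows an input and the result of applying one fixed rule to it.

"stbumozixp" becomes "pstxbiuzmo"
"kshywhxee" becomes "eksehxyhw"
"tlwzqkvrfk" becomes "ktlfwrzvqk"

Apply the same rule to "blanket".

tbleakn

The transformation: swap the first and last characters, then take characters alternately from the front and the back (1st, last, 2nd, 2nd-last, ...).
Starting from "blanket": after the first operation, "tlankeb"; after the second, "tbleakn".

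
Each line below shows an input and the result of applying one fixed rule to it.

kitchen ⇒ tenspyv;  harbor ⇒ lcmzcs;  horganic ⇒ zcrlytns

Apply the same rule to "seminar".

The pattern: move the first character to the end, then shift every letter 11 places forward in the alphabet (wrapping around).
For "seminar" the result is "pxtylcd".

pxtylcd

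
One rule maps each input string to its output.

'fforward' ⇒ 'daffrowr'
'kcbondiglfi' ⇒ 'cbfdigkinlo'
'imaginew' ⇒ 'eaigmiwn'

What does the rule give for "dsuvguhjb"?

In each case the input is transformed by: sort the characters into alphabetical order, then swap each adjacent pair of characters (1↔2, 3↔4, ...).
Working it through for "dsuvguhjb": intermediate "bdghjsuuv", final "dbhgsjuuv".

dbhgsjuuv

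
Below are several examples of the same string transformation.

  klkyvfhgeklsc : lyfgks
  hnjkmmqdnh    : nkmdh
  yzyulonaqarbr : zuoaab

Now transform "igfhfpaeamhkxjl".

What's happening: keep every other character starting from the second (positions 2nd, 4th, 6th, ...).
"igfhfpaeamhkxjl" → "ghpemkj".

ghpemkj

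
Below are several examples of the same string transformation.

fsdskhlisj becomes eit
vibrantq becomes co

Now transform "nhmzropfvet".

npw

What's happening: keep one character in every 3, starting at position 3 (positions 3rd, 6th, 9th, ...), then shift every letter 1 place forward in the alphabet (wrapping around).
"nhmzropfvet" → "npw".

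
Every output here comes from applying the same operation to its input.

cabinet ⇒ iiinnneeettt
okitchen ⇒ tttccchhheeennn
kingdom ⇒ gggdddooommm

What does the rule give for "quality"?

What's happening: delete the first 3 characters, then repeat every character 3 times.
On "quality": the first step gives "lity", and the second then gives "llliiitttyyy".

llliiitttyyy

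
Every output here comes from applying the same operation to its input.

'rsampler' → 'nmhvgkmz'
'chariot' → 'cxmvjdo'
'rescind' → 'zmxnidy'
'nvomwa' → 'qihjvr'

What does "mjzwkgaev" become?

ehrubfzvq

Looking at the pairs, the operation is to shift every letter 5 places backward in the alphabet (wrapping around), then swap each adjacent pair of characters (1↔2, 3↔4, ...).
For "mjzwkgaev", step one produces "heurfbvzq"; step two turns that into "ehrubfzvq".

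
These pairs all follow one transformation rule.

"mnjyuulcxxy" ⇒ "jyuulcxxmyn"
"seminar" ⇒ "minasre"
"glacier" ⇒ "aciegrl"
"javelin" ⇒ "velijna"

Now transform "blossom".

ossobml

In each case the input is transformed by: swap the first and last characters, then move the first 2 characters to the end (rotate left by 2).
"blossom" → "mlossob" → "ossobml".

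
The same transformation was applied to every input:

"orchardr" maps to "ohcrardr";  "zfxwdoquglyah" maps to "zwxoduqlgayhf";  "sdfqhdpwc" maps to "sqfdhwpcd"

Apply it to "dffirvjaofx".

The transformation: swap each adjacent pair of characters (1↔2, 3↔4, ...), then move the first character to the end.
"dffirvjaofx" → "fdifvrajfox" → "difvrajfoxf".

difvrajfoxf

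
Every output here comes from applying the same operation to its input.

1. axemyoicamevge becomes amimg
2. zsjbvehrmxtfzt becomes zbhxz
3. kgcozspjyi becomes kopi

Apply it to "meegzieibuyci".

mgeui

The pattern: keep one character in every 3, starting at position 1 (positions 1st, 4th, 7th, ...).
Applying that to "meegzieibuyci" gives "mgeui".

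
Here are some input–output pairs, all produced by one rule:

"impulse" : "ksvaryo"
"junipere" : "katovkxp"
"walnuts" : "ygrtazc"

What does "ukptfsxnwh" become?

The transformation: swap the first and last characters, then shift every letter 6 places forward in the alphabet (wrapping around).
Applying that to "ukptfsxnwh" gives "nqvzlydtca".

nqvzlydtca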